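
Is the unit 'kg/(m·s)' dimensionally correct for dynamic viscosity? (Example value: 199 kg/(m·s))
Yes

dynamic viscosity has SI base units: kg / (m * s)
kg/(m·s) reduces to the same SI base units, so it is a valid unit for dynamic viscosity.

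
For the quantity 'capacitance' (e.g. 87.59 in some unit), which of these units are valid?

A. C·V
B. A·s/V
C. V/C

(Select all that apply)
B

capacitance has SI base units: A^2 * s^4 / (kg * m^2)

Checking each option against A^2 * s^4 / (kg * m^2):
  A. C·V: ✗ does not match
  B. A·s/V: ✓ matches
  C. V/C: ✗ does not match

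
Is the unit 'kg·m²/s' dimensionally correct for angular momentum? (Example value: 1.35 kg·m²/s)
Yes

angular momentum has SI base units: kg * m^2 / s
kg·m²/s reduces to the same SI base units, so it is a valid unit for angular momentum.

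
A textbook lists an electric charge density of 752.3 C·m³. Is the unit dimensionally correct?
No

electric charge density has SI base units: A * s / m^3
C·m³ does NOT reduce to A * s / m^3; a valid unit for electric charge density would be e.g. C/m³.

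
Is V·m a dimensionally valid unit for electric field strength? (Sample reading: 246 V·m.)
No

electric field strength has SI base units: kg * m / (A * s^3)
V·m does NOT reduce to kg * m / (A * s^3); a valid unit for electric field strength would be e.g. V/m.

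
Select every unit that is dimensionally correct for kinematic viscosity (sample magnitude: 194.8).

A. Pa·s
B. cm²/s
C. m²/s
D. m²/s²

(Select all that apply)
B, C

kinematic viscosity has SI base units: m^2 / s

Checking each option against m^2 / s:
  A. Pa·s: ✗ does not match
  B. cm²/s: ✓ matches
  C. m²/s: ✓ matches
  D. m²/s²: ✗ does not match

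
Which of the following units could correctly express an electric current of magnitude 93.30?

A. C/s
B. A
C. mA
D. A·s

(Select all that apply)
A, B, C

electric current has SI base units: A

Checking each option against A:
  A. C/s: ✓ matches
  B. A: ✓ matches
  C. mA: ✓ matches
  D. A·s: ✗ does not match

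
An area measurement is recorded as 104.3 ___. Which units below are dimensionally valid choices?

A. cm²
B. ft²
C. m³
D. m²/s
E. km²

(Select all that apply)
A, B, E

area has SI base units: m^2

Checking each option against m^2:
  A. cm²: ✓ matches
  B. ft²: ✓ matches
  C. m³: ✗ does not match
  D. m²/s: ✗ does not match
  E. km²: ✓ matches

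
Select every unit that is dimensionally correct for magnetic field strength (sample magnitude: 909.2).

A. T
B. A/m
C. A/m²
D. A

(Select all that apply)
B

magnetic field strength has SI base units: A / m

Checking each option against A / m:
  A. T: ✗ does not match
  B. A/m: ✓ matches
  C. A/m²: ✗ does not match
  D. A: ✗ does not match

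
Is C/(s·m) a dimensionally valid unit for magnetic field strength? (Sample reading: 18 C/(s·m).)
Yes

magnetic field strength has SI base units: A / m
C/(s·m) reduces to the same SI base units, so it is a valid unit for magnetic field strength.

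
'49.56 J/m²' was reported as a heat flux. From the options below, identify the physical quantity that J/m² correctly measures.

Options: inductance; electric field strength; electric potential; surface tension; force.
surface tension

heat flux should have units dimensionally equivalent to kg / s^3 (e.g. W/m²).
The given unit 'J/m²' reduces to kg / s^2. Of the listed options, that is the dimensionality of surface tension.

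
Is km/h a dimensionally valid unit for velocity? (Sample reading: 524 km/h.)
Yes

velocity has SI base units: m / s
km/h reduces to the same SI base units, so it is a valid unit for velocity.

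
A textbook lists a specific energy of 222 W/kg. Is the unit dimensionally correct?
No

specific energy has SI base units: m^2 / s^2
W/kg does NOT reduce to m^2 / s^2; a valid unit for specific energy would be e.g. J/kg.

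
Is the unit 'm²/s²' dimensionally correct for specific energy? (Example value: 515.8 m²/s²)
Yes

specific energy has SI base units: m^2 / s^2
m²/s² reduces to the same SI base units, so it is a valid unit for specific energy.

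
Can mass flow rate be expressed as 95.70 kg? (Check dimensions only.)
No

mass flow rate has SI base units: kg / s
kg does NOT reduce to kg / s; a valid unit for mass flow rate would be e.g. kg/s.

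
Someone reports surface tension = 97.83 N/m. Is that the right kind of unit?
Yes

surface tension has SI base units: kg / s^2
N/m reduces to the same SI base units, so it is a valid unit for surface tension.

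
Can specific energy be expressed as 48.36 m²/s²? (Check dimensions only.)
Yes

specific energy has SI base units: m^2 / s^2
m²/s² reduces to the same SI base units, so it is a valid unit for specific energy.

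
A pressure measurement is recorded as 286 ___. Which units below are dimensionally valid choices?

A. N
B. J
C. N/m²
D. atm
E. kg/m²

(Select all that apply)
C, D

pressure has SI base units: kg / (m * s^2)

Checking each option against kg / (m * s^2):
  A. N: ✗ does not match
  B. J: ✗ does not match
  C. N/m²: ✓ matches
  D. atm: ✓ matches
  E. kg/m²: ✗ does not match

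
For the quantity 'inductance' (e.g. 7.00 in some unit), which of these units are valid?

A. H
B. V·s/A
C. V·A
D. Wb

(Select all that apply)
A, B

inductance has SI base units: kg * m^2 / (A^2 * s^2)

Checking each option against kg * m^2 / (A^2 * s^2):
  A. H: ✓ matches
  B. V·s/A: ✓ matches
  C. V·A: ✗ does not match
  D. Wb: ✗ does not match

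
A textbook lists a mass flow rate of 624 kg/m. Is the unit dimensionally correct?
No

mass flow rate has SI base units: kg / s
kg/m does NOT reduce to kg / s; a valid unit for mass flow rate would be e.g. kg/s.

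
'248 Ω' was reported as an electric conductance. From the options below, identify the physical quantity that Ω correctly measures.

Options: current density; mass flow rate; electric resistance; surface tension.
electric resistance

electric conductance should have units dimensionally equivalent to A^2 * s^3 / (kg * m^2) (e.g. S).
The given unit 'Ω' reduces to kg * m^2 / (A^2 * s^3). Of the listed options, that is the dimensionality of electric resistance.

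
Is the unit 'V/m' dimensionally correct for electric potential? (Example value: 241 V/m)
No

electric potential has SI base units: kg * m^2 / (A * s^3)
V/m does NOT reduce to kg * m^2 / (A * s^3); a valid unit for electric potential would be e.g. V.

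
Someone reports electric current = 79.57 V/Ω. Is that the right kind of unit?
Yes

electric current has SI base units: A
V/Ω reduces to the same SI base units, so it is a valid unit for electric current.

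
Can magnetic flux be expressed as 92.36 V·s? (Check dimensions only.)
Yes

magnetic flux has SI base units: kg * m^2 / (A * s^2)
V·s reduces to the same SI base units, so it is a valid unit for magnetic flux.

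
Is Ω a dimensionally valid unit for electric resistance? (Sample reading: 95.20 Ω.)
Yes

electric resistance has SI base units: kg * m^2 / (A^2 * s^3)
Ω reduces to the same SI base units, so it is a valid unit for electric resistance.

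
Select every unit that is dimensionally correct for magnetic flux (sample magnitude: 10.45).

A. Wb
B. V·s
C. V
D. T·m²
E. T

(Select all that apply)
A, B, D

magnetic flux has SI base units: kg * m^2 / (A * s^2)

Checking each option against kg * m^2 / (A * s^2):
  A. Wb: ✓ matches
  B. V·s: ✓ matches
  C. V: ✗ does not match
  D. T·m²: ✓ matches
  E. T: ✗ does not match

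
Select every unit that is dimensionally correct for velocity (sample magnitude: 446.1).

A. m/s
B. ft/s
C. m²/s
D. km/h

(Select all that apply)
A, B, D

velocity has SI base units: m / s

Checking each option against m / s:
  A. m/s: ✓ matches
  B. ft/s: ✓ matches
  C. m²/s: ✗ does not match
  D. km/h: ✓ matches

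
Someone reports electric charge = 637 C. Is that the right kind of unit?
Yes

electric charge has SI base units: A * s
C reduces to the same SI base units, so it is a valid unit for electric charge.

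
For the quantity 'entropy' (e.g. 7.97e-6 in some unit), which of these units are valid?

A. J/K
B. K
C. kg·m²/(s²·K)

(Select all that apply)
A, C

entropy has SI base units: kg * m^2 / (s^2 * K)

Checking each option against kg * m^2 / (s^2 * K):
  A. J/K: ✓ matches
  B. K: ✗ does not match
  C. kg·m²/(s²·K): ✓ matches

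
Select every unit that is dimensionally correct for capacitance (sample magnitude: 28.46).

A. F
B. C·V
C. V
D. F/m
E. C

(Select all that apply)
A

capacitance has SI base units: A^2 * s^4 / (kg * m^2)

Checking each option against A^2 * s^4 / (kg * m^2):
  A. F: ✓ matches
  B. C·V: ✗ does not match
  C. V: ✗ does not match
  D. F/m: ✗ does not match
  E. C: ✗ does not match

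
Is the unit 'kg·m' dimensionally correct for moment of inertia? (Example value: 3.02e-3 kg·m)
No

moment of inertia has SI base units: kg * m^2
kg·m does NOT reduce to kg * m^2; a valid unit for moment of inertia would be e.g. kg·m².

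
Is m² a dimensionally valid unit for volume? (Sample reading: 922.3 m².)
No

volume has SI base units: m^3
m² does NOT reduce to m^3; a valid unit for volume would be e.g. m³.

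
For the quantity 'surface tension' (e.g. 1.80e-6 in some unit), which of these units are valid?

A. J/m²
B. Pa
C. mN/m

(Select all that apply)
A, C

surface tension has SI base units: kg / s^2

Checking each option against kg / s^2:
  A. J/m²: ✓ matches
  B. Pa: ✗ does not match
  C. mN/m: ✓ matches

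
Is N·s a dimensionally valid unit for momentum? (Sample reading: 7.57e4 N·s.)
Yes

momentum has SI base units: kg * m / s
N·s reduces to the same SI base units, so it is a valid unit for momentum.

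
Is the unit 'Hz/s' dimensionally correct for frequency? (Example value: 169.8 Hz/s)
No

frequency has SI base units: 1 / s
Hz/s does NOT reduce to 1 / s; a valid unit for frequency would be e.g. Hz.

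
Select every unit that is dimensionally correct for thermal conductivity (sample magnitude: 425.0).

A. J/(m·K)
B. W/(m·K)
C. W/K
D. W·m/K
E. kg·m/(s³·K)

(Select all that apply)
B, E

thermal conductivity has SI base units: kg * m / (s^3 * K)

Checking each option against kg * m / (s^3 * K):
  A. J/(m·K): ✗ does not match
  B. W/(m·K): ✓ matches
  C. W/K: ✗ does not match
  D. W·m/K: ✗ does not match
  E. kg·m/(s³·K): ✓ matches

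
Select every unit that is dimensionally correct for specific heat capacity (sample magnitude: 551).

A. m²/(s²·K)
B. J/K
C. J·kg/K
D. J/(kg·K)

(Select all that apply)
A, D

specific heat capacity has SI base units: m^2 / (s^2 * K)

Checking each option against m^2 / (s^2 * K):
  A. m²/(s²·K): ✓ matches
  B. J/K: ✗ does not match
  C. J·kg/K: ✗ does not match
  D. J/(kg·K): ✓ matches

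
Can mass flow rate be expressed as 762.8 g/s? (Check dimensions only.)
Yes

mass flow rate has SI base units: kg / s
g/s reduces to the same SI base units, so it is a valid unit for mass flow rate.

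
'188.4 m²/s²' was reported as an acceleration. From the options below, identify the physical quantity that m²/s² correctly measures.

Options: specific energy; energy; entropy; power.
specific energy

acceleration should have units dimensionally equivalent to m / s^2 (e.g. m/s²).
The given unit 'm²/s²' reduces to m^2 / s^2. Of the listed options, that is the dimensionality of specific energy.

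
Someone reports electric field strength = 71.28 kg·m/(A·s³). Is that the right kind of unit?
Yes

electric field strength has SI base units: kg * m / (A * s^3)
kg·m/(A·s³) reduces to the same SI base units, so it is a valid unit for electric field strength.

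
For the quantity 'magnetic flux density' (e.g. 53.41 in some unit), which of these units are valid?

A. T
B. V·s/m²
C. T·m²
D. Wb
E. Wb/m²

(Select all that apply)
A, B, E

magnetic flux density has SI base units: kg / (A * s^2)

Checking each option against kg / (A * s^2):
  A. T: ✓ matches
  B. V·s/m²: ✓ matches
  C. T·m²: ✗ does not match
  D. Wb: ✗ does not match
  E. Wb/m²: ✓ matches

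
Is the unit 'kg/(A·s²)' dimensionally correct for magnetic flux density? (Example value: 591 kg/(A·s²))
Yes

magnetic flux density has SI base units: kg / (A * s^2)
kg/(A·s²) reduces to the same SI base units, so it is a valid unit for magnetic flux density.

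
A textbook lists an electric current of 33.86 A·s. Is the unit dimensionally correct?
No

electric current has SI base units: A
A·s does NOT reduce to A; a valid unit for electric current would be e.g. A.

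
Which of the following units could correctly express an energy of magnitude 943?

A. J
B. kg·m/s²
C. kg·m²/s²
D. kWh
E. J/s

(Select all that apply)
A, C, D

energy has SI base units: kg * m^2 / s^2

Checking each option against kg * m^2 / s^2:
  A. J: ✓ matches
  B. kg·m/s²: ✗ does not match
  C. kg·m²/s²: ✓ matches
  D. kWh: ✓ matches
  E. J/s: ✗ does not match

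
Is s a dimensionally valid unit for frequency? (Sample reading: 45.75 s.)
No

frequency has SI base units: 1 / s
s does NOT reduce to 1 / s; a valid unit for frequency would be e.g. Hz.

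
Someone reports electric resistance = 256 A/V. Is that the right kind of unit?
No

electric resistance has SI base units: kg * m^2 / (A^2 * s^3)
A/V does NOT reduce to kg * m^2 / (A^2 * s^3); a valid unit for electric resistance would be e.g. Ω.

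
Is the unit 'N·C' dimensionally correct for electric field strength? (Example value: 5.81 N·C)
No

electric field strength has SI base units: kg * m / (A * s^3)
N·C does NOT reduce to kg * m / (A * s^3); a valid unit for electric field strength would be e.g. V/m.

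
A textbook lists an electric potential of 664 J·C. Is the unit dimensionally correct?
No

electric potential has SI base units: kg * m^2 / (A * s^3)
J·C does NOT reduce to kg * m^2 / (A * s^3); a valid unit for electric potential would be e.g. V.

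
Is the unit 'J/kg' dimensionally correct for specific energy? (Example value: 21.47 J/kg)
Yes

specific energy has SI base units: m^2 / s^2
J/kg reduces to the same SI base units, so it is a valid unit for specific energy.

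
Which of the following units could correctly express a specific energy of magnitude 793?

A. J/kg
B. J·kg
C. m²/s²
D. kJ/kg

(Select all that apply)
A, C, D

specific energy has SI base units: m^2 / s^2

Checking each option against m^2 / s^2:
  A. J/kg: ✓ matches
  B. J·kg: ✗ does not match
  C. m²/s²: ✓ matches
  D. kJ/kg: ✓ matches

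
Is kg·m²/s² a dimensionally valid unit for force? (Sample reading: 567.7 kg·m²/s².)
No

force has SI base units: kg * m / s^2
kg·m²/s² does NOT reduce to kg * m / s^2; a valid unit for force would be e.g. N.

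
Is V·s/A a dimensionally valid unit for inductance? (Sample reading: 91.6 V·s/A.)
Yes

inductance has SI base units: kg * m^2 / (A^2 * s^2)
V·s/A reduces to the same SI base units, so it is a valid unit for inductance.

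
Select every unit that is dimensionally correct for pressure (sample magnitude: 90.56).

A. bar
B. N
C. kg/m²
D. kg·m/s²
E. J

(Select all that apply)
A

pressure has SI base units: kg / (m * s^2)

Checking each option against kg / (m * s^2):
  A. bar: ✓ matches
  B. N: ✗ does not match
  C. kg/m²: ✗ does not match
  D. kg·m/s²: ✗ does not match
  E. J: ✗ does not match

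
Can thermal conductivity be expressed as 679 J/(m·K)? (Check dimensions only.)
No

thermal conductivity has SI base units: kg * m / (s^3 * K)
J/(m·K) does NOT reduce to kg * m / (s^3 * K); a valid unit for thermal conductivity would be e.g. W/(m·K).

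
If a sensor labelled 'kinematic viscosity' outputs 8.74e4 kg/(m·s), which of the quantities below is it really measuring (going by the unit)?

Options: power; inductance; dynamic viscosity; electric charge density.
dynamic viscosity

kinematic viscosity should have units dimensionally equivalent to m^2 / s (e.g. m²/s).
The given unit 'kg/(m·s)' reduces to kg / (m * s). Of the listed options, that is the dimensionality of dynamic viscosity.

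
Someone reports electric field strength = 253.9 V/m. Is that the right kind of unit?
Yes

electric field strength has SI base units: kg * m / (A * s^3)
V/m reduces to the same SI base units, so it is a valid unit for electric field strength.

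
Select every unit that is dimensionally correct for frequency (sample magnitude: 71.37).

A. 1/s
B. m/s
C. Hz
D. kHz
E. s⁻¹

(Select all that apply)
A, C, D, E

frequency has SI base units: 1 / s

Checking each option against 1 / s:
  A. 1/s: ✓ matches
  B. m/s: ✗ does not match
  C. Hz: ✓ matches
  D. kHz: ✓ matches
  E. s⁻¹: ✓ matches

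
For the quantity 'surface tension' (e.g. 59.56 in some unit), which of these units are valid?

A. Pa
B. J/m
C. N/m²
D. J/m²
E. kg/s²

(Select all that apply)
D, E

surface tension has SI base units: kg / s^2

Checking each option against kg / s^2:
  A. Pa: ✗ does not match
  B. J/m: ✗ does not match
  C. N/m²: ✗ does not match
  D. J/m²: ✓ matches
  E. kg/s²: ✓ matches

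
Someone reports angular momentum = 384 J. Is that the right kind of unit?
No

angular momentum has SI base units: kg * m^2 / s
J does NOT reduce to kg * m^2 / s; a valid unit for angular momentum would be e.g. kg·m²/s.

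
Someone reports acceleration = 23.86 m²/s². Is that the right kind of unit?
No

acceleration has SI base units: m / s^2
m²/s² does NOT reduce to m / s^2; a valid unit for acceleration would be e.g. m/s².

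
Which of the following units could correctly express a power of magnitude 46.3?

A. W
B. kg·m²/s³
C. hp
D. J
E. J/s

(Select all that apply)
A, B, C, E

power has SI base units: kg * m^2 / s^3

Checking each option against kg * m^2 / s^3:
  A. W: ✓ matches
  B. kg·m²/s³: ✓ matches
  C. hp: ✓ matches
  D. J: ✗ does not match
  E. J/s: ✓ matches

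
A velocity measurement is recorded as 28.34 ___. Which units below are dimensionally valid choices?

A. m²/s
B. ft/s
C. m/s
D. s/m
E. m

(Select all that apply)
B, C

velocity has SI base units: m / s

Checking each option against m / s:
  A. m²/s: ✗ does not match
  B. ft/s: ✓ matches
  C. m/s: ✓ matches
  D. s/m: ✗ does not match
  E. m: ✗ does not match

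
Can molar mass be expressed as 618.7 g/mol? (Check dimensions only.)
Yes

molar mass has SI base units: kg / mol
g/mol reduces to the same SI base units, so it is a valid unit for molar mass.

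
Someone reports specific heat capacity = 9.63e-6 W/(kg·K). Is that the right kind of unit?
No

specific heat capacity has SI base units: m^2 / (s^2 * K)
W/(kg·K) does NOT reduce to m^2 / (s^2 * K); a valid unit for specific heat capacity would be e.g. J/(kg·K).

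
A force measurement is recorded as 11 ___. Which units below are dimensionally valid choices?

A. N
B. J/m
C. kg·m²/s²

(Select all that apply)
A, B

force has SI base units: kg * m / s^2

Checking each option against kg * m / s^2:
  A. N: ✓ matches
  B. J/m: ✓ matches
  C. kg·m²/s²: ✗ does not match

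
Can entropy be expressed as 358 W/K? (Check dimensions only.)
No

entropy has SI base units: kg * m^2 / (s^2 * K)
W/K does NOT reduce to kg * m^2 / (s^2 * K); a valid unit for entropy would be e.g. J/K.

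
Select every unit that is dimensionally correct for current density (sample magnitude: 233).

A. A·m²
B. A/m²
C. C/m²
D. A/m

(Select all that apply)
B

current density has SI base units: A / m^2

Checking each option against A / m^2:
  A. A·m²: ✗ does not match
  B. A/m²: ✓ matches
  C. C/m²: ✗ does not match
  D. A/m: ✗ does not match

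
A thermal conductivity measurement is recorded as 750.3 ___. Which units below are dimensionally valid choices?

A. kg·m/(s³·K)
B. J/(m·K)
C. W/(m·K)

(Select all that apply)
A, C

thermal conductivity has SI base units: kg * m / (s^3 * K)

Checking each option against kg * m / (s^3 * K):
  A. kg·m/(s³·K): ✓ matches
  B. J/(m·K): ✗ does not match
  C. W/(m·K): ✓ matches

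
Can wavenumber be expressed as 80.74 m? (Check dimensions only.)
No

wavenumber has SI base units: 1 / m
m does NOT reduce to 1 / m; a valid unit for wavenumber would be e.g. 1/m.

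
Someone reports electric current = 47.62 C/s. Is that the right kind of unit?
Yes

electric current has SI base units: A
C/s reduces to the same SI base units, so it is a valid unit for electric current.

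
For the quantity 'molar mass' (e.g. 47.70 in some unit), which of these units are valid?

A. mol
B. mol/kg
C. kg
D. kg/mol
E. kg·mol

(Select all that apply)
D

molar mass has SI base units: kg / mol

Checking each option against kg / mol:
  A. mol: ✗ does not match
  B. mol/kg: ✗ does not match
  C. kg: ✗ does not match
  D. kg/mol: ✓ matches
  E. kg·mol: ✗ does not match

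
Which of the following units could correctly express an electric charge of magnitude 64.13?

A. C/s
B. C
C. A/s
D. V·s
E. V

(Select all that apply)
B

electric charge has SI base units: A * s

Checking each option against A * s:
  A. C/s: ✗ does not match
  B. C: ✓ matches
  C. A/s: ✗ does not match
  D. V·s: ✗ does not match
  E. V: ✗ does not match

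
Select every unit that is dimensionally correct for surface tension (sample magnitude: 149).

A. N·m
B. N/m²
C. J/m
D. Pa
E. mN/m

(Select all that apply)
E

surface tension has SI base units: kg / s^2

Checking each option against kg / s^2:
  A. N·m: ✗ does not match
  B. N/m²: ✗ does not match
  C. J/m: ✗ does not match
  D. Pa: ✗ does not match
  E. mN/m: ✓ matches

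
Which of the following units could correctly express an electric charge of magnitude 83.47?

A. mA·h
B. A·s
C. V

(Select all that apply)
A, B

electric charge has SI base units: A * s

Checking each option against A * s:
  A. mA·h: ✓ matches
  B. A·s: ✓ matches
  C. V: ✗ does not match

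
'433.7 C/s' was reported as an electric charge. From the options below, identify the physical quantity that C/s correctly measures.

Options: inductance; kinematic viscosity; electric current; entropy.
electric current

electric charge should have units dimensionally equivalent to A * s (e.g. C).
The given unit 'C/s' reduces to A. Of the listed options, that is the dimensionality of electric current.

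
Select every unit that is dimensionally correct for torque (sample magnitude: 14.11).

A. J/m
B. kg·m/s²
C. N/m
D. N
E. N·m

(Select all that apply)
E

torque has SI base units: kg * m^2 / s^2

Checking each option against kg * m^2 / s^2:
  A. J/m: ✗ does not match
  B. kg·m/s²: ✗ does not match
  C. N/m: ✗ does not match
  D. N: ✗ does not match
  E. N·m: ✓ matches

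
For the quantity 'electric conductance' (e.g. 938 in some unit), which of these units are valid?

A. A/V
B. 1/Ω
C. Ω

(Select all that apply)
A, B

electric conductance has SI base units: A^2 * s^3 / (kg * m^2)

Checking each option against A^2 * s^3 / (kg * m^2):
  A. A/V: ✓ matches
  B. 1/Ω: ✓ matches
  C. Ω: ✗ does not match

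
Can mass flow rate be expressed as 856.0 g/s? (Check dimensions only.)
Yes

mass flow rate has SI base units: kg / s
g/s reduces to the same SI base units, so it is a valid unit for mass flow rate.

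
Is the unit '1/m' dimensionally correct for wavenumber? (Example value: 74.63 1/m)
Yes

wavenumber has SI base units: 1 / m
1/m reduces to the same SI base units, so it is a valid unit for wavenumber.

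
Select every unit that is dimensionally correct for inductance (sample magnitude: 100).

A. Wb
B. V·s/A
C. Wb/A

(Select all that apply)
B, C

inductance has SI base units: kg * m^2 / (A^2 * s^2)

Checking each option against kg * m^2 / (A^2 * s^2):
  A. Wb: ✗ does not match
  B. V·s/A: ✓ matches
  C. Wb/A: ✓ matches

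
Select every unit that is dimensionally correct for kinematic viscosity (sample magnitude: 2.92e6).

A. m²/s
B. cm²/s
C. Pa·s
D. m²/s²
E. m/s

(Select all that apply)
A, B

kinematic viscosity has SI base units: m^2 / s

Checking each option against m^2 / s:
  A. m²/s: ✓ matches
  B. cm²/s: ✓ matches
  C. Pa·s: ✗ does not match
  D. m²/s²: ✗ does not match
  E. m/s: ✗ does not match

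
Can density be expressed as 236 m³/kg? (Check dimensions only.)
No

density has SI base units: kg / m^3
m³/kg does NOT reduce to kg / m^3; a valid unit for density would be e.g. kg/m³.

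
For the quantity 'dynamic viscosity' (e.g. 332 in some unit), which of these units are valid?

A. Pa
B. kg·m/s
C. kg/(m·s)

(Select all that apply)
C

dynamic viscosity has SI base units: kg / (m * s)

Checking each option against kg / (m * s):
  A. Pa: ✗ does not match
  B. kg·m/s: ✗ does not match
  C. kg/(m·s): ✓ matches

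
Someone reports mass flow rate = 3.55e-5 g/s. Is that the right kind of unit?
Yes

mass flow rate has SI base units: kg / s
g/s reduces to the same SI base units, so it is a valid unit for mass flow rate.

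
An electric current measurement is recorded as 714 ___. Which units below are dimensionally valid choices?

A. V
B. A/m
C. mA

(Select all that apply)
C

electric current has SI base units: A

Checking each option against A:
  A. V: ✗ does not match
  B. A/m: ✗ does not match
  C. mA: ✓ matches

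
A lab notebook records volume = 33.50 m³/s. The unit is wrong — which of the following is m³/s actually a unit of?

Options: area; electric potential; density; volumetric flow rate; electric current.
volumetric flow rate

volume should have units dimensionally equivalent to m^3 (e.g. m³).
The given unit 'm³/s' reduces to m^3 / s. Of the listed options, that is the dimensionality of volumetric flow rate.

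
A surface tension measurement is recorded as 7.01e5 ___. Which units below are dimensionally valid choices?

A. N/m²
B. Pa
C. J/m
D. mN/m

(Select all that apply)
D

surface tension has SI base units: kg / s^2

Checking each option against kg / s^2:
  A. N/m²: ✗ does not match
  B. Pa: ✗ does not match
  C. J/m: ✗ does not match
  D. mN/m: ✓ matches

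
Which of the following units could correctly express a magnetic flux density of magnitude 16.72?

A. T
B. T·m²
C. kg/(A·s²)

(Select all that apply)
A, C

magnetic flux density has SI base units: kg / (A * s^2)

Checking each option against kg / (A * s^2):
  A. T: ✓ matches
  B. T·m²: ✗ does not match
  C. kg/(A·s²): ✓ matches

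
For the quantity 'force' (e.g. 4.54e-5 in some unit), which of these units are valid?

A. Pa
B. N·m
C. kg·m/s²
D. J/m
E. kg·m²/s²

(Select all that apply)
C, D

force has SI base units: kg * m / s^2

Checking each option against kg * m / s^2:
  A. Pa: ✗ does not match
  B. N·m: ✗ does not match
  C. kg·m/s²: ✓ matches
  D. J/m: ✓ matches
  E. kg·m²/s²: ✗ does not match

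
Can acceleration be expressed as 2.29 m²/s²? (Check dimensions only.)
No

acceleration has SI base units: m / s^2
m²/s² does NOT reduce to m / s^2; a valid unit for acceleration would be e.g. m/s².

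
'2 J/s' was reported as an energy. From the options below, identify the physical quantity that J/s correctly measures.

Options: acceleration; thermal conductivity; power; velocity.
power

energy should have units dimensionally equivalent to kg * m^2 / s^2 (e.g. J).
The given unit 'J/s' reduces to kg * m^2 / s^3. Of the listed options, that is the dimensionality of power.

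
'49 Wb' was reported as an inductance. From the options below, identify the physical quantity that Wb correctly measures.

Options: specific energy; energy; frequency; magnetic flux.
magnetic flux

inductance should have units dimensionally equivalent to kg * m^2 / (A^2 * s^2) (e.g. H).
The given unit 'Wb' reduces to kg * m^2 / (A * s^2). Of the listed options, that is the dimensionality of magnetic flux.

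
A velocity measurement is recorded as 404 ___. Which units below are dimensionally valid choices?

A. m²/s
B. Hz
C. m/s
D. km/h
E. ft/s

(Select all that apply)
C, D, E

velocity has SI base units: m / s

Checking each option against m / s:
  A. m²/s: ✗ does not match
  B. Hz: ✗ does not match
  C. m/s: ✓ matches
  D. km/h: ✓ matches
  E. ft/s: ✓ matches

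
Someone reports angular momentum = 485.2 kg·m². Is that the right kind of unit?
No

angular momentum has SI base units: kg * m^2 / s
kg·m² does NOT reduce to kg * m^2 / s; a valid unit for angular momentum would be e.g. kg·m²/s.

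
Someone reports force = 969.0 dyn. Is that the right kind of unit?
Yes

force has SI base units: kg * m / s^2
dyn reduces to the same SI base units, so it is a valid unit for force.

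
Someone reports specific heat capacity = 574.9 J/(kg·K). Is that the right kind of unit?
Yes

specific heat capacity has SI base units: m^2 / (s^2 * K)
J/(kg·K) reduces to the same SI base units, so it is a valid unit for specific heat capacity.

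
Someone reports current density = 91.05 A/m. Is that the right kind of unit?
No

current density has SI base units: A / m^2
A/m does NOT reduce to A / m^2; a valid unit for current density would be e.g. A/m².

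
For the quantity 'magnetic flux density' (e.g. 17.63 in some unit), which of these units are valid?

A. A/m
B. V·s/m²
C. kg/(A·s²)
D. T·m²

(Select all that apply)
B, C

magnetic flux density has SI base units: kg / (A * s^2)

Checking each option against kg / (A * s^2):
  A. A/m: ✗ does not match
  B. V·s/m²: ✓ matches
  C. kg/(A·s²): ✓ matches
  D. T·m²: ✗ does not match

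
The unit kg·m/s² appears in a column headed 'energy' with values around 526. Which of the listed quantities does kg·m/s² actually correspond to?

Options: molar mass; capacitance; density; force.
force

energy should have units dimensionally equivalent to kg * m^2 / s^2 (e.g. J).
The given unit 'kg·m/s²' reduces to kg * m / s^2. Of the listed options, that is the dimensionality of force.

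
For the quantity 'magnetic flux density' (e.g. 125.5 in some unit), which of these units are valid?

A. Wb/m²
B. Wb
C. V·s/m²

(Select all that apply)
A, C

magnetic flux density has SI base units: kg / (A * s^2)

Checking each option against kg / (A * s^2):
  A. Wb/m²: ✓ matches
  B. Wb: ✗ does not match
  C. V·s/m²: ✓ matches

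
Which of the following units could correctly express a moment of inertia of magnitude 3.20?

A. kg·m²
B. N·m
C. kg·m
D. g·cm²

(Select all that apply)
A, D

moment of inertia has SI base units: kg * m^2

Checking each option against kg * m^2:
  A. kg·m²: ✓ matches
  B. N·m: ✗ does not match
  C. kg·m: ✗ does not match
  D. g·cm²: ✓ matches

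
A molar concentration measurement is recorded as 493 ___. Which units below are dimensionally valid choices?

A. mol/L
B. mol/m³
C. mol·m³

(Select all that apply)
A, B

molar concentration has SI base units: mol / m^3

Checking each option against mol / m^3:
  A. mol/L: ✓ matches
  B. mol/m³: ✓ matches
  C. mol·m³: ✗ does not match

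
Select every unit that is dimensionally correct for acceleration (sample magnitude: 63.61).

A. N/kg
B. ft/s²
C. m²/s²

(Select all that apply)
A, B

acceleration has SI base units: m / s^2

Checking each option against m / s^2:
  A. N/kg: ✓ matches
  B. ft/s²: ✓ matches
  C. m²/s²: ✗ does not match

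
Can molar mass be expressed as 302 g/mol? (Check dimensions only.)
Yes

molar mass has SI base units: kg / mol
g/mol reduces to the same SI base units, so it is a valid unit for molar mass.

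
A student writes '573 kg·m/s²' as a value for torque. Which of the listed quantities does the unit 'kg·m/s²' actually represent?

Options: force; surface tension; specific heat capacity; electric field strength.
force

torque should have units dimensionally equivalent to kg * m^2 / s^2 (e.g. N·m).
The given unit 'kg·m/s²' reduces to kg * m / s^2. Of the listed options, that is the dimensionality of force.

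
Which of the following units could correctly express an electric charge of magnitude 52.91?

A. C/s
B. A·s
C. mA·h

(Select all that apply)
B, C

electric charge has SI base units: A * s

Checking each option against A * s:
  A. C/s: ✗ does not match
  B. A·s: ✓ matches
  C. mA·h: ✓ matches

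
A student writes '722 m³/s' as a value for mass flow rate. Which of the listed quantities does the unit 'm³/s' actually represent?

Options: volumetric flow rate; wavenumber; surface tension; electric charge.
volumetric flow rate

mass flow rate should have units dimensionally equivalent to kg / s (e.g. kg/s).
The given unit 'm³/s' reduces to m^3 / s. Of the listed options, that is the dimensionality of volumetric flow rate.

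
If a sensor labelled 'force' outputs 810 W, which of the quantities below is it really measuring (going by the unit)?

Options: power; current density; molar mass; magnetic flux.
power

force should have units dimensionally equivalent to kg * m / s^2 (e.g. N).
The given unit 'W' reduces to kg * m^2 / s^3. Of the listed options, that is the dimensionality of power.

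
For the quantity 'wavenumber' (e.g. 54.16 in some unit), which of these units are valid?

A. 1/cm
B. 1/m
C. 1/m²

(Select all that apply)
A, B

wavenumber has SI base units: 1 / m

Checking each option against 1 / m:
  A. 1/cm: ✓ matches
  B. 1/m: ✓ matches
  C. 1/m²: ✗ does not match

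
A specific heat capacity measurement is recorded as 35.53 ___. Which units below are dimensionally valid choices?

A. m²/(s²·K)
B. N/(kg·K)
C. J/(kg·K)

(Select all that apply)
A, C

specific heat capacity has SI base units: m^2 / (s^2 * K)

Checking each option against m^2 / (s^2 * K):
  A. m²/(s²·K): ✓ matches
  B. N/(kg·K): ✗ does not match
  C. J/(kg·K): ✓ matches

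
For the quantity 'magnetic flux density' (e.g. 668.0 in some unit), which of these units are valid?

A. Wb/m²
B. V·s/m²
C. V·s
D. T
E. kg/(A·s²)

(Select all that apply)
A, B, D, E

magnetic flux density has SI base units: kg / (A * s^2)

Checking each option against kg / (A * s^2):
  A. Wb/m²: ✓ matches
  B. V·s/m²: ✓ matches
  C. V·s: ✗ does not match
  D. T: ✓ matches
  E. kg/(A·s²): ✓ matches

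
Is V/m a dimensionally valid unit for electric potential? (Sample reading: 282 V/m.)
No

electric potential has SI base units: kg * m^2 / (A * s^3)
V/m does NOT reduce to kg * m^2 / (A * s^3); a valid unit for electric potential would be e.g. V.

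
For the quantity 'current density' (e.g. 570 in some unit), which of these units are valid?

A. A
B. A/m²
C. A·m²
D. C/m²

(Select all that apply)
B

current density has SI base units: A / m^2

Checking each option against A / m^2:
  A. A: ✗ does not match
  B. A/m²: ✓ matches
  C. A·m²: ✗ does not match
  D. C/m²: ✗ does not match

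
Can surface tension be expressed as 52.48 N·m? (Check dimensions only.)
No

surface tension has SI base units: kg / s^2
N·m does NOT reduce to kg / s^2; a valid unit for surface tension would be e.g. N/m.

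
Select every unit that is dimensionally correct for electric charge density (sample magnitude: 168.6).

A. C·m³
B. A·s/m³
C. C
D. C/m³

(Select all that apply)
B, D

electric charge density has SI base units: A * s / m^3

Checking each option against A * s / m^3:
  A. C·m³: ✗ does not match
  B. A·s/m³: ✓ matches
  C. C: ✗ does not match
  D. C/m³: ✓ matches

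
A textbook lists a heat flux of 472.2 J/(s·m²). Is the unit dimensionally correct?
Yes

heat flux has SI base units: kg / s^3
J/(s·m²) reduces to the same SI base units, so it is a valid unit for heat flux.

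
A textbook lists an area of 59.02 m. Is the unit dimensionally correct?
No

area has SI base units: m^2
m does NOT reduce to m^2; a valid unit for area would be e.g. m².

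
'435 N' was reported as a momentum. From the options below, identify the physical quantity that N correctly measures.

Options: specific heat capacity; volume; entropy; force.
force

momentum should have units dimensionally equivalent to kg * m / s (e.g. kg·m/s).
The given unit 'N' reduces to kg * m / s^2. Of the listed options, that is the dimensionality of force.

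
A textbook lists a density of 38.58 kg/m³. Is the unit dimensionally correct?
Yes

density has SI base units: kg / m^3
kg/m³ reduces to the same SI base units, so it is a valid unit for density.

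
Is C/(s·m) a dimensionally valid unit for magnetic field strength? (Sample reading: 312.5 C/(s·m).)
Yes

magnetic field strength has SI base units: A / m
C/(s·m) reduces to the same SI base units, so it is a valid unit for magnetic field strength.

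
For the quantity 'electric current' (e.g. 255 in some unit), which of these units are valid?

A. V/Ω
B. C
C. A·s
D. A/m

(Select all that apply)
A

electric current has SI base units: A

Checking each option against A:
  A. V/Ω: ✓ matches
  B. C: ✗ does not match
  C. A·s: ✗ does not match
  D. A/m: ✗ does not match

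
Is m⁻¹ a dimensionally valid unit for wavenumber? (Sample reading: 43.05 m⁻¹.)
Yes

wavenumber has SI base units: 1 / m
m⁻¹ reduces to the same SI base units, so it is a valid unit for wavenumber.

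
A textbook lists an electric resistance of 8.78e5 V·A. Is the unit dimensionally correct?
No

electric resistance has SI base units: kg * m^2 / (A^2 * s^3)
V·A does NOT reduce to kg * m^2 / (A^2 * s^3); a valid unit for electric resistance would be e.g. Ω.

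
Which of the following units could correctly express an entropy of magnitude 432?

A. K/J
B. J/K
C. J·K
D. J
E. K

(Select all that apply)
B

entropy has SI base units: kg * m^2 / (s^2 * K)

Checking each option against kg * m^2 / (s^2 * K):
  A. K/J: ✗ does not match
  B. J/K: ✓ matches
  C. J·K: ✗ does not match
  D. J: ✗ does not match
  E. K: ✗ does not match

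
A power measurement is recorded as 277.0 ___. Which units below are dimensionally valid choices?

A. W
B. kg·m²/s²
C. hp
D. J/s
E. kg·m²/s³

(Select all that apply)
A, C, D, E

power has SI base units: kg * m^2 / s^3

Checking each option against kg * m^2 / s^3:
  A. W: ✓ matches
  B. kg·m²/s²: ✗ does not match
  C. hp: ✓ matches
  D. J/s: ✓ matches
  E. kg·m²/s³: ✓ matches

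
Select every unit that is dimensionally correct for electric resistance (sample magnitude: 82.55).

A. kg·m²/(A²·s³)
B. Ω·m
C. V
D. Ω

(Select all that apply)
A, D

electric resistance has SI base units: kg * m^2 / (A^2 * s^3)

Checking each option against kg * m^2 / (A^2 * s^3):
  A. kg·m²/(A²·s³): ✓ matches
  B. Ω·m: ✗ does not match
  C. V: ✗ does not match
  D. Ω: ✓ matches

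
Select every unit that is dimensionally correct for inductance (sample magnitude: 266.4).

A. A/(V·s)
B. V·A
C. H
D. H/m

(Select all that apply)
C

inductance has SI base units: kg * m^2 / (A^2 * s^2)

Checking each option against kg * m^2 / (A^2 * s^2):
  A. A/(V·s): ✗ does not match
  B. V·A: ✗ does not match
  C. H: ✓ matches
  D. H/m: ✗ does not match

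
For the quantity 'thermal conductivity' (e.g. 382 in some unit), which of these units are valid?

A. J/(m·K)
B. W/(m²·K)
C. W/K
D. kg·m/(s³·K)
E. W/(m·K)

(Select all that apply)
D, E

thermal conductivity has SI base units: kg * m / (s^3 * K)

Checking each option against kg * m / (s^3 * K):
  A. J/(m·K): ✗ does not match
  B. W/(m²·K): ✗ does not match
  C. W/K: ✗ does not match
  D. kg·m/(s³·K): ✓ matches
  E. W/(m·K): ✓ matches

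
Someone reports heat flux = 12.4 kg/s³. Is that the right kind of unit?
Yes

heat flux has SI base units: kg / s^3
kg/s³ reduces to the same SI base units, so it is a valid unit for heat flux.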